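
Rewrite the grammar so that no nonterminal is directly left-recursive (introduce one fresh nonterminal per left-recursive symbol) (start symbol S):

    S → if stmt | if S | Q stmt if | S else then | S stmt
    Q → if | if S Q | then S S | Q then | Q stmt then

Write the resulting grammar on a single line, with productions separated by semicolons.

S → if stmt S' | if S S' | Q stmt if S'; Q → if Q' | if S Q Q' | then S S Q'; S' → else then S' | stmt S' | ε; Q' → then Q' | stmt then Q' | ε

S, Q are directly left-recursive.
For S: α = {else then, stmt}, β = {if stmt, if S, Q stmt if}. Rewrite as S → β S' and S' → α S' | ε.
For Q: α = {then, stmt then}, β = {if, if S Q, then S S}. Rewrite as Q → β Q' and Q' → α Q' | ε.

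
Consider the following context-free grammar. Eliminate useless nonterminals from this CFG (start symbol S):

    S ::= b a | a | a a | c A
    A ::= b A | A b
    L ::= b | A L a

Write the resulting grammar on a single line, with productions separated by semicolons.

Generating nonterminals: {L, S}.
Reachable from S after that: {S}.
Removed useless symbols: {A, L} and every production mentioning them.

S ::= b a | a | a a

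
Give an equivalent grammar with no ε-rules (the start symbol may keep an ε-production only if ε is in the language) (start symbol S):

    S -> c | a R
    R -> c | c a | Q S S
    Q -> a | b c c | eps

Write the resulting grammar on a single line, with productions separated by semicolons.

Nullable set = {Q}.
ε ∉ L(G), so no ε-production is kept.
For each production, add variants omitting each subset of nullable occurrences: R → Q S S gives Q S S | S S.

S -> c | a R; R -> c | c a | Q S S | S S; Q -> a | b c c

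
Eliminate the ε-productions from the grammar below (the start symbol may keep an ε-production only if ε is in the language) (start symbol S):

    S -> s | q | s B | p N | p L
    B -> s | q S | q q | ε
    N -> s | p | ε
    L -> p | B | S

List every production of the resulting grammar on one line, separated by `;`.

Nullable set = {B, L, N}.
ε ∉ L(G), so no ε-production is kept.
For each production, add variants omitting each subset of nullable occurrences: S → p N gives p N | p.

S -> s | q | s B | p N | p | p L; B -> s | q S | q q; N -> s | p; L -> p | B | S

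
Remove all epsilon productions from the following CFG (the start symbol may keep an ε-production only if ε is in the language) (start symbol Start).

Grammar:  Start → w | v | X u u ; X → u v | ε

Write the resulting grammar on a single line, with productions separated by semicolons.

Start → w | v | X u u | u u; X → u v

Nullable nonterminals: {X}.
ε ∉ L(G), so no ε-production is kept.
For each production, add variants omitting each subset of nullable occurrences: Start → X u u gives X u u | u u.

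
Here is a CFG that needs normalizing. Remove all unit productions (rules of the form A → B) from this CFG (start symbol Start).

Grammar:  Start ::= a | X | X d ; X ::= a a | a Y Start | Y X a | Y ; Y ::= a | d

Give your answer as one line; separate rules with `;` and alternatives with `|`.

Start ::= a | X d | a a | a Y Start | Y X a | d; X ::= a a | a Y Start | Y X a | a | d; Y ::= a | d

Unit pairs: Start ⇒* {X, Y}; X ⇒* {Y}.
For every A with A ⇒* B via unit rules, add B's non-unit alternatives to A; then delete every rule of the form X → Y.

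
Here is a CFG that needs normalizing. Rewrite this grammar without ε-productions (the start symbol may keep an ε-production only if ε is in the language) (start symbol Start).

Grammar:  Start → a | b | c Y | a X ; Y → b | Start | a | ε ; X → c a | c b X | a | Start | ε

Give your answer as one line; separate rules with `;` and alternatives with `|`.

Nullable set = {X, Y}.
ε ∉ L(G), so no ε-production is kept.
Expand every rule over subsets of its nullable positions: Start → c Y gives c Y | c. X → c b X gives c b X | c b.

Start → a | b | c Y | c | a X; Y → b | Start | a; X → c a | c b X | c b | a | Start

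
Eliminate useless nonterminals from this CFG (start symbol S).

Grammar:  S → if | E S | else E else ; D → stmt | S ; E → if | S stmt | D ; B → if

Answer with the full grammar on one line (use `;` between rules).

S → if | E S | else E else; D → stmt | S; E → if | S stmt | D

Generating nonterminals: {B, D, E, S}.
Reachable from S after that: {D, E, S}.
Removed useless symbols: {B} and every production mentioning them.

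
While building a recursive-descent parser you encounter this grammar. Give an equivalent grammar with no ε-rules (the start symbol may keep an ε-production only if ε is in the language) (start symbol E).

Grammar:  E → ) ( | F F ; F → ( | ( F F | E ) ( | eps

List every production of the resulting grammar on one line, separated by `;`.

E → ) ( | F F | F | eps; F → ( | ( F F | ( F | E ) ( | ) (

The nullable symbols are {E, F}.
ε ∈ L(G) since E is nullable, so keep E → ε.
For each production, add variants omitting each subset of nullable occurrences: E → F F gives F F | F. F → ( F F gives ( F F | ( F. F → E ) ( gives E ) ( | ) (.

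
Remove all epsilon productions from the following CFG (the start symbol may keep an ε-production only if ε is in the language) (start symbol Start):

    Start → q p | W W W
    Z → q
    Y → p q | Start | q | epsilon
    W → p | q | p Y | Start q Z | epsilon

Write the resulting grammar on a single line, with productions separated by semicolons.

Nullable set = {Start, W, Y}.
ε ∈ L(G) since Start is nullable, so keep Start → ε.
For each production, add variants omitting each subset of nullable occurrences: Start → W W W gives W W W | W W | W. W → Start q Z gives Start q Z | q Z.

Start → q p | W W W | W W | W | epsilon; Z → q; Y → p q | Start | q; W → p | q | p Y | Start q Z | q Z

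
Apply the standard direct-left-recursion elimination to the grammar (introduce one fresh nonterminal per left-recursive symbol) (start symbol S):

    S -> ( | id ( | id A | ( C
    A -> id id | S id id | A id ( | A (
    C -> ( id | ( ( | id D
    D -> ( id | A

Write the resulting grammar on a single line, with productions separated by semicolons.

Left recursion appears on A.
For A: α = {id (, (}, β = {id id, S id id}. Rewrite as A → β A' and A' → α A' | ε.

S -> ( | id ( | id A | ( C; A -> id id A' | S id id A'; C -> ( id | ( ( | id D; D -> ( id | A; A' -> id ( A' | ( A' | ε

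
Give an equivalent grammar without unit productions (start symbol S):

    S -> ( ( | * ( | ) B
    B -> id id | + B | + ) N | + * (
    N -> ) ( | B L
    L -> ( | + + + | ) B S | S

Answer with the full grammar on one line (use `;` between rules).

Unit pairs: L ⇒* {S}.
Replace each nonterminal's rules with the union of the non-unit rules of every nonterminal it unit-derives.

S -> ( ( | * ( | ) B; B -> id id | + B | + ) N | + * (; N -> ) ( | B L; L -> ( | + + + | ) B S | ( ( | * ( | ) B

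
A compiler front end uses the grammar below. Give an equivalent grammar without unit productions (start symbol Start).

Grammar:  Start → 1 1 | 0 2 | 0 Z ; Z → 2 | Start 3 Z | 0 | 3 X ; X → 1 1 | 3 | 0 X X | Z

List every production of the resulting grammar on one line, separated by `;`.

Start → 1 1 | 0 2 | 0 Z; Z → 2 | Start 3 Z | 0 | 3 X; X → 2 | Start 3 Z | 0 | 3 X | 1 1 | 3 | 0 X X

Unit pairs: X ⇒* {Z}.
For every A with A ⇒* B via unit rules, add B's non-unit alternatives to A; then delete every rule of the form X → Y.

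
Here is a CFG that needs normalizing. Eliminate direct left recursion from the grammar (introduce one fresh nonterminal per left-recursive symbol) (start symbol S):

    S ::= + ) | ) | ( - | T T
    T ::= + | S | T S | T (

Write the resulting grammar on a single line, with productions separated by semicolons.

S ::= + ) | ) | ( - | T T; T ::= + T' | S T'; T' ::= S T' | ( T' | ε

T is directly left-recursive.
For T: α = {S, (}, β = {+, S}. Rewrite as T → β T' and T' → α T' | ε.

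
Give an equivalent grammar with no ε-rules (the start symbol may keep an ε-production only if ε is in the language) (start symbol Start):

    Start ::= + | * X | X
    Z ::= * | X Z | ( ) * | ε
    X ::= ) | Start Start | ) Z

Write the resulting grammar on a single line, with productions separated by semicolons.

The nullable symbols are {Z}.
ε ∉ L(G), so no ε-production is kept.
For each production, add variants omitting each subset of nullable occurrences: Z → X Z gives X Z | X.

Start ::= + | * X | X; Z ::= * | X Z | X | ( ) *; X ::= ) | Start Start | ) Z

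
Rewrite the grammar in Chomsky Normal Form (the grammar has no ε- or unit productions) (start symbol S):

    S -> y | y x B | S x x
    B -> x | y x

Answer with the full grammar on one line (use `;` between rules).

S -> y | X1 Y1 | S Y2; B -> x | X1 X2; X1 -> y; X2 -> x; Y1 -> X2 B; Y2 -> X2 X2

Introduce a nonterminal for each terminal appearing in a rule of length ≥ 2: X1 → y, X2 → x.
Binarize each right-hand side of length ≥ 3 by chaining fresh nonterminals (Y1, Y2, …): affected rules were S → X1 X2 B; S → S X2 X2.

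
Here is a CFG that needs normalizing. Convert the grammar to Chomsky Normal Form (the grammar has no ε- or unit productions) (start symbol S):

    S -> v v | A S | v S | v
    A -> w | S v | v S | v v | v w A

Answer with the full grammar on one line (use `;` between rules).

Introduce a nonterminal for each terminal appearing in a rule of length ≥ 2: X1 → v, X2 → w.
Binarize each right-hand side of length ≥ 3 by chaining fresh nonterminals (Y1, Y2, …): affected rules were A → X1 X2 A.

S -> X1 X1 | A S | X1 S | v; A -> w | S X1 | X1 S | X1 X1 | X1 Y1; X1 -> v; X2 -> w; Y1 -> X2 A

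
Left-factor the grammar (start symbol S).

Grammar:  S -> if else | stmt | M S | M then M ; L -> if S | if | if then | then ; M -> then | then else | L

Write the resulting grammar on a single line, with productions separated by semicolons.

S has alternatives sharing prefix 'M': factor to S → M S' with S' → S | then M.
L has alternatives sharing prefix 'if': factor to L → if L' with L' → S | ε | then.
M has alternatives sharing prefix 'then': factor to M → then M' with M' → ε | else.

S -> if else | stmt | M S'; L -> then | if L'; M -> L | then M'; S' -> S | then M; L' -> S | ε | then; M' -> ε | else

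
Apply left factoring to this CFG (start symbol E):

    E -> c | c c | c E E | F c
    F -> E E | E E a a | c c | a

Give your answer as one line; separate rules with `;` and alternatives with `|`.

E has alternatives sharing prefix 'c': factor to E → c E' with E' → ε | c | E E.
F has alternatives sharing prefix 'E E': factor to F → E E F' with F' → ε | a a.

E -> F c | c E'; F -> c c | a | E E F'; E' -> eps | c | E E; F' -> eps | a a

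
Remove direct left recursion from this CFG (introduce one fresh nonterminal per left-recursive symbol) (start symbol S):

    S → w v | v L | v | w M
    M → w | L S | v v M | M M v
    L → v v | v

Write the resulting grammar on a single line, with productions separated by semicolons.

S → w v | v L | v | w M; M → w M' | L S M' | v v M M'; L → v v | v; M' → M v M' | ε

M is directly left-recursive.
For M: α = {M v}, β = {w, L S, v v M}. Rewrite as M → β M' and M' → α M' | ε.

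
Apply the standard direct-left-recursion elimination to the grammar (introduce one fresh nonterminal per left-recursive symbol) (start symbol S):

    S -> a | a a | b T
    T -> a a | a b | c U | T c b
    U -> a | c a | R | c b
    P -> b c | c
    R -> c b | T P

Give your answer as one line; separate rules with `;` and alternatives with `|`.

Directly left-recursive nonterminal: T.
For T: α = {c b}, β = {a a, a b, c U}. Rewrite as T → β T' and T' → α T' | ε.

S -> a | a a | b T; T -> a a T' | a b T' | c U T'; U -> a | c a | R | c b; P -> b c | c; R -> c b | T P; T' -> c b T' | ε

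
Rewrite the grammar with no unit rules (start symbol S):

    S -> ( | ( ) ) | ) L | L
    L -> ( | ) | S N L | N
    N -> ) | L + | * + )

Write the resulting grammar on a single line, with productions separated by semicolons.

S -> ( | ) | S N L | ( ) ) | ) L | L + | * + ); L -> ( | ) | S N L | L + | * + ); N -> ) | L + | * + )

Unit pairs: L ⇒* {N}; S ⇒* {L, N}.
Replace each nonterminal's rules with the union of the non-unit rules of every nonterminal it unit-derives.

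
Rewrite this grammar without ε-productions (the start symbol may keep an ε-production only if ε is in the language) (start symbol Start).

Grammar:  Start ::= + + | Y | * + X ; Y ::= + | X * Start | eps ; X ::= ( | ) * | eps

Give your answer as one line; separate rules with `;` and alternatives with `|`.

Nullable set = {Start, X, Y}.
ε ∈ L(G) since Start is nullable, so keep Start → ε.
Add the nullable-subset variants: Start → * + X gives * + X | * +. Y → X * Start gives X * Start | X * | * Start | *.

Start ::= + + | Y | * + X | * + | ε; Y ::= + | X * Start | X * | * Start | *; X ::= ( | ) *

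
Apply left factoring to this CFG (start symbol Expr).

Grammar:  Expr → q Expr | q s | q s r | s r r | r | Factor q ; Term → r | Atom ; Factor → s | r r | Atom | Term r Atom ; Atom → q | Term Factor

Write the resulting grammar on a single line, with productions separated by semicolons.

Expr has alternatives sharing prefix 'q': factor to Expr → q Expr1 with Expr1 → Expr | s | s r.
Expr1 has alternatives sharing prefix 's': factor to Expr1 → s Expr11 with Expr11 → ε | r.

Expr → s r r | r | Factor q | q Expr1; Term → r | Atom; Factor → s | r r | Atom | Term r Atom; Atom → q | Term Factor; Expr1 → Expr | s Expr11; Expr11 → epsilon | r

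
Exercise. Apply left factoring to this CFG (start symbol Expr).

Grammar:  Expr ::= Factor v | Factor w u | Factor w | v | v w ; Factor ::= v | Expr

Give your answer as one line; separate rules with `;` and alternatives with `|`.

Expr has alternatives sharing prefix 'Factor': factor to Expr → Factor Expr1 with Expr1 → v | w u | w.
Expr has alternatives sharing prefix 'v': factor to Expr → v Expr2 with Expr2 → ε | w.
Expr1 has alternatives sharing prefix 'w': factor to Expr1 → w Expr11 with Expr11 → u | ε.

Expr ::= Factor Expr1 | v Expr2; Factor ::= v | Expr; Expr1 ::= v | w Expr11; Expr2 ::= epsilon | w; Expr11 ::= u | epsilon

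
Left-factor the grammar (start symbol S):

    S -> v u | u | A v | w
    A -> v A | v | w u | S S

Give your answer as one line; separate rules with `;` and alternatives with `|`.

S -> v u | u | A v | w; A -> w u | S S | v A'; A' -> A | ε

A has alternatives sharing prefix 'v': factor to A → v A' with A' → A | ε.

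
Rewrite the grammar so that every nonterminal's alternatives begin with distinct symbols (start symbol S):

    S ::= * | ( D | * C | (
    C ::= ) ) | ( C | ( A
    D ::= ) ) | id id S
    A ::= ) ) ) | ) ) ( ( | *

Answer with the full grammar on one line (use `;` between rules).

S has alternatives sharing prefix '*': factor to S → * S' with S' → ε | C.
S has alternatives sharing prefix '(': factor to S → ( S'' with S'' → D | ε.
C has alternatives sharing prefix '(': factor to C → ( C' with C' → C | A.
A has alternatives sharing prefix ') )': factor to A → ) ) A' with A' → ) | ( (.

S ::= * S' | ( S''; C ::= ) ) | ( C'; D ::= ) ) | id id S; A ::= * | ) ) A'; S' ::= ε | C; S'' ::= D | ε; C' ::= C | A; A' ::= ) | ( (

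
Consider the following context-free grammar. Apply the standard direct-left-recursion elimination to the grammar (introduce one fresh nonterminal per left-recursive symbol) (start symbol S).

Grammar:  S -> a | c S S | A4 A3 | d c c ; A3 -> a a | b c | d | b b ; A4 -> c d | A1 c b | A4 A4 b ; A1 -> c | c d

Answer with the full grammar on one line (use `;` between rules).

S -> a | c S S | A4 A3 | d c c; A3 -> a a | b c | d | b b; A4 -> c d A4' | A1 c b A4'; A1 -> c | c d; A4' -> A4 b A4' | ε

A4 is directly left-recursive.
For A4: α = {A4 b}, β = {c d, A1 c b}. Rewrite as A4 → β A4' and A4' → α A4' | ε.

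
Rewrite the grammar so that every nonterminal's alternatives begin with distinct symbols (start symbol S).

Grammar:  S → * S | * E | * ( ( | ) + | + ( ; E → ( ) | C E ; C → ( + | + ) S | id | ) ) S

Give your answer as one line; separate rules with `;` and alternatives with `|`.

S has alternatives sharing prefix '*': factor to S → * S' with S' → S | E | ( (.

S → ) + | + ( | * S'; E → ( ) | C E; C → ( + | + ) S | id | ) ) S; S' → S | E | ( (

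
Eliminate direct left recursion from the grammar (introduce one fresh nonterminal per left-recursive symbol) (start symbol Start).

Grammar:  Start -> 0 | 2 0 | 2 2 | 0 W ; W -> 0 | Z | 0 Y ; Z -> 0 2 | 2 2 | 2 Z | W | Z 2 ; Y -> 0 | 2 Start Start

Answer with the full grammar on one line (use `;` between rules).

Start -> 0 | 2 0 | 2 2 | 0 W; W -> 0 | Z | 0 Y; Z -> 0 2 Z1 | 2 2 Z1 | 2 Z Z1 | W Z1; Y -> 0 | 2 Start Start; Z1 -> 2 Z1 | epsilon

Directly left-recursive nonterminal: Z.
For Z: α = {2}, β = {0 2, 2 2, 2 Z, W}. Rewrite as Z → β Z1 and Z1 → α Z1 | ε.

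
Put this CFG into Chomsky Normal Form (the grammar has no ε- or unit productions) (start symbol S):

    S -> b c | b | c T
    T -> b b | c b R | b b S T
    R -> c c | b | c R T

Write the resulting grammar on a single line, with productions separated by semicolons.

S -> X1 X2 | b | X2 T; T -> X1 X1 | X2 Y1 | X1 Y2; R -> X2 X2 | b | X2 Y4; X1 -> b; X2 -> c; Y1 -> X1 R; Y2 -> X1 Y3; Y3 -> S T; Y4 -> R T

Introduce a nonterminal for each terminal appearing in a rule of length ≥ 2: X1 → b, X2 → c.
Binarize each right-hand side of length ≥ 3 by chaining fresh nonterminals (Y1, Y2, …): affected rules were T → X2 X1 R; T → X1 X1 S T; R → X2 R T.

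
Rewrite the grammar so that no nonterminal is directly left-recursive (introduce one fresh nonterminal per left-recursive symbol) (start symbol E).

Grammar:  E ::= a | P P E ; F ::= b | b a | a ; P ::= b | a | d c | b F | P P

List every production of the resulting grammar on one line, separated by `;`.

P is directly left-recursive.
For P: α = {P}, β = {b, a, d c, b F}. Rewrite as P → β P' and P' → α P' | ε.

E ::= a | P P E; F ::= b | b a | a; P ::= b P' | a P' | d c P' | b F P'; P' ::= P P' | ε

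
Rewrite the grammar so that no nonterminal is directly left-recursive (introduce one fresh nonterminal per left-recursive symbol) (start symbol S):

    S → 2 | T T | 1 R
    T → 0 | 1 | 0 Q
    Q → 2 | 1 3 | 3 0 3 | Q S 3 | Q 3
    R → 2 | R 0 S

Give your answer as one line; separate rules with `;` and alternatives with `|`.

Left recursion appears on Q, R.
For Q: α = {S 3, 3}, β = {2, 1 3, 3 0 3}. Rewrite as Q → β Q' and Q' → α Q' | ε.
For R: α = {0 S}, β = {2}. Rewrite as R → β R' and R' → α R' | ε.

S → 2 | T T | 1 R; T → 0 | 1 | 0 Q; Q → 2 Q' | 1 3 Q' | 3 0 3 Q'; R → 2 R'; Q' → S 3 Q' | 3 Q' | ε; R' → 0 S R' | ε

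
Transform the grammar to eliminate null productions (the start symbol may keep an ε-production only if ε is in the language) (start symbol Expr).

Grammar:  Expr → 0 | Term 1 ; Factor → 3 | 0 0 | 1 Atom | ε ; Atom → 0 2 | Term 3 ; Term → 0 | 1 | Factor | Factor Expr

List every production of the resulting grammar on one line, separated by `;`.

Expr → 0 | Term 1 | 1; Factor → 3 | 0 0 | 1 Atom; Atom → 0 2 | Term 3 | 3; Term → 0 | 1 | Factor | Factor Expr | Expr

Nullable set = {Factor, Term}.
ε ∉ L(G), so no ε-production is kept.
For each production, add variants omitting each subset of nullable occurrences: Expr → Term 1 gives Term 1 | 1. Atom → Term 3 gives Term 3 | 3. Term → Factor Expr gives Factor Expr | Expr.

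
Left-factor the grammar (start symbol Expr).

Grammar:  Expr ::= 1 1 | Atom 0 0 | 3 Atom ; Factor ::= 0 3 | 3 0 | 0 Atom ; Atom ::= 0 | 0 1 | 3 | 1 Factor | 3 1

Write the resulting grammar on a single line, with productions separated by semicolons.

Expr ::= 1 1 | Atom 0 0 | 3 Atom; Factor ::= 3 0 | 0 Factor1; Atom ::= 1 Factor | 0 Atom1 | 3 Atom2; Factor1 ::= 3 | Atom; Atom1 ::= epsilon | 1; Atom2 ::= epsilon | 1

Factor has alternatives sharing prefix '0': factor to Factor → 0 Factor1 with Factor1 → 3 | Atom.
Atom has alternatives sharing prefix '0': factor to Atom → 0 Atom1 with Atom1 → ε | 1.
Atom has alternatives sharing prefix '3': factor to Atom → 3 Atom2 with Atom2 → ε | 1.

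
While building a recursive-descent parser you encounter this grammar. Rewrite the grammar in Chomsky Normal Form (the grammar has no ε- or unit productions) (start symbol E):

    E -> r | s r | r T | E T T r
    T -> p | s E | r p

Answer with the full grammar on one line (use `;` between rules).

Introduce a nonterminal for each terminal appearing in a rule of length ≥ 2: X1 → s, X2 → r, X3 → p.
Binarize each right-hand side of length ≥ 3 by chaining fresh nonterminals (Y1, Y2, …): affected rules were E → E T T X2.

E -> r | X1 X2 | X2 T | E Y1; T -> p | X1 E | X2 X3; X1 -> s; X2 -> r; X3 -> p; Y1 -> T Y2; Y2 -> T X2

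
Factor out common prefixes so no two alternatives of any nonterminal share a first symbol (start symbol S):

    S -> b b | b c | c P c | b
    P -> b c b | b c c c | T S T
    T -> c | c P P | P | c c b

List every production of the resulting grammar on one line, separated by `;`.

S -> c P c | b S'; P -> T S T | b c P'; T -> P | c T'; S' -> b | c | eps; P' -> b | c c; T' -> eps | P P | c b

S has alternatives sharing prefix 'b': factor to S → b S' with S' → b | c | ε.
P has alternatives sharing prefix 'b c': factor to P → b c P' with P' → b | c c.
T has alternatives sharing prefix 'c': factor to T → c T' with T' → ε | P P | c b.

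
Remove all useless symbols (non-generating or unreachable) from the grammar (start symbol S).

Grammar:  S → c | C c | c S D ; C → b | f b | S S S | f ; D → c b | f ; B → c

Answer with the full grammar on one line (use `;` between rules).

S → c | C c | c S D; C → b | f b | S S S | f; D → c b | f

Generating nonterminals: {B, C, D, S}.
Reachable from S after that: {C, D, S}.
Removed useless symbols: {B} and every production mentioning them.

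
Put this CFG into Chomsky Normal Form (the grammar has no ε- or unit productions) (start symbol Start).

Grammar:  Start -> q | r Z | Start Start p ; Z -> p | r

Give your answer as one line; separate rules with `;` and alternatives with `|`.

Start -> q | X1 Z | Start Y1; Z -> p | r; X1 -> r; X2 -> p; Y1 -> Start X2

Introduce a nonterminal for each terminal appearing in a rule of length ≥ 2: X1 → r, X2 → p.
Binarize each right-hand side of length ≥ 3 by chaining fresh nonterminals (Y1, Y2, …): affected rules were Start → Start Start X2.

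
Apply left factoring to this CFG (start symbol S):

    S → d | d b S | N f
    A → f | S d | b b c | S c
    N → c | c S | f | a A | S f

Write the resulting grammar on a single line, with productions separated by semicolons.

S → N f | d S'; A → f | b b c | S A'; N → f | a A | S f | c N'; S' → ε | b S; A' → d | c; N' → ε | S

S has alternatives sharing prefix 'd': factor to S → d S' with S' → ε | b S.
A has alternatives sharing prefix 'S': factor to A → S A' with A' → d | c.
N has alternatives sharing prefix 'c': factor to N → c N' with N' → ε | S.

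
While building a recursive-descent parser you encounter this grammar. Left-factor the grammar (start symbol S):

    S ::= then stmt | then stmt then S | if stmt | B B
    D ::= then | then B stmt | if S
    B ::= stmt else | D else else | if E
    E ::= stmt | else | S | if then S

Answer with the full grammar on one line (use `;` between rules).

S has alternatives sharing prefix 'then stmt': factor to S → then stmt S' with S' → ε | then S.
D has alternatives sharing prefix 'then': factor to D → then D' with D' → ε | B stmt.

S ::= if stmt | B B | then stmt S'; D ::= if S | then D'; B ::= stmt else | D else else | if E; E ::= stmt | else | S | if then S; S' ::= eps | then S; D' ::= eps | B stmt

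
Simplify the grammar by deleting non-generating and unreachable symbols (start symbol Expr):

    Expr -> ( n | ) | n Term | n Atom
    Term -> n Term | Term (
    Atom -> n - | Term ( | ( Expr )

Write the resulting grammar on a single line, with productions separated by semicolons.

Generating nonterminals: {Atom, Expr}.
Reachable from Expr after that: {Atom, Expr}.
Removed useless symbols: {Term} and every production mentioning them.

Expr -> ( n | ) | n Atom; Atom -> n - | ( Expr )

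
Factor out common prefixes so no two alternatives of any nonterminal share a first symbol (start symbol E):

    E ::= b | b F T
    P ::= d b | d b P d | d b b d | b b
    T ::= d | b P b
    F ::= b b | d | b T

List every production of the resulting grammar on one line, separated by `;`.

E has alternatives sharing prefix 'b': factor to E → b E' with E' → ε | F T.
P has alternatives sharing prefix 'd b': factor to P → d b P' with P' → ε | P d | b d.
F has alternatives sharing prefix 'b': factor to F → b F' with F' → b | T.

E ::= b E'; P ::= b b | d b P'; T ::= d | b P b; F ::= d | b F'; E' ::= epsilon | F T; P' ::= epsilon | P d | b d; F' ::= b | T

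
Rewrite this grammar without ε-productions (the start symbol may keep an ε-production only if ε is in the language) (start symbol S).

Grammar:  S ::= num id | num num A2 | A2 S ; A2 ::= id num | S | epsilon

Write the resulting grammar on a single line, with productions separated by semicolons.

S ::= num id | num num A2 | num num | A2 S; A2 ::= id num | S

The nullable symbols are {A2}.
ε ∉ L(G), so no ε-production is kept.
Add the nullable-subset variants: S → num num A2 gives num num A2 | num num.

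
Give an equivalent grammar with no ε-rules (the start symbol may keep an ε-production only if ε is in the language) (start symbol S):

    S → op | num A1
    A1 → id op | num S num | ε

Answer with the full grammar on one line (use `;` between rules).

Nullable nonterminals: {A1}.
ε ∉ L(G), so no ε-production is kept.
Add the nullable-subset variants: S → num A1 gives num A1 | num.

S → op | num A1 | num; A1 → id op | num S num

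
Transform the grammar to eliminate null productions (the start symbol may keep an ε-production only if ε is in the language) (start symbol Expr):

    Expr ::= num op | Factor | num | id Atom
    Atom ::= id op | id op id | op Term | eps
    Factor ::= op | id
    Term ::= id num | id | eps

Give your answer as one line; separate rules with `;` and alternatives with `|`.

Nullable set = {Atom, Term}.
ε ∉ L(G), so no ε-production is kept.
Add the nullable-subset variants: Expr → id Atom gives id Atom | id. Atom → op Term gives op Term | op.

Expr ::= num op | Factor | num | id Atom | id; Atom ::= id op | id op id | op Term | op; Factor ::= op | id; Term ::= id num | id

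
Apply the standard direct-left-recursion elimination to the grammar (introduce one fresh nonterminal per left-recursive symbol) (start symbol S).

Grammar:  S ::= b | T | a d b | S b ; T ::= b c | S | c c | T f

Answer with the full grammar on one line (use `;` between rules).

S, T are directly left-recursive.
For S: α = {b}, β = {b, T, a d b}. Rewrite as S → β S' and S' → α S' | ε.
For T: α = {f}, β = {b c, S, c c}. Rewrite as T → β T' and T' → α T' | ε.

S ::= b S' | T S' | a d b S'; T ::= b c T' | S T' | c c T'; S' ::= b S' | ε; T' ::= f T' | ε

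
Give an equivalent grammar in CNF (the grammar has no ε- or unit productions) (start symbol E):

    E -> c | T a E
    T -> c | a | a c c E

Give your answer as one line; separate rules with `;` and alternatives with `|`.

Introduce a nonterminal for each terminal appearing in a rule of length ≥ 2: X1 → a, X2 → c.
Binarize each right-hand side of length ≥ 3 by chaining fresh nonterminals (Y1, Y2, …): affected rules were E → T X1 E; T → X1 X2 X2 E.

E -> c | T Y1; T -> c | a | X1 Y2; X1 -> a; X2 -> c; Y1 -> X1 E; Y2 -> X2 Y3; Y3 -> X2 E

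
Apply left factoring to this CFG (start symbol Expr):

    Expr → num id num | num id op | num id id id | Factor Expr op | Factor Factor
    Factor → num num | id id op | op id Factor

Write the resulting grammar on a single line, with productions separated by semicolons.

Expr has alternatives sharing prefix 'num id': factor to Expr → num id Expr1 with Expr1 → num | op | id id.
Expr has alternatives sharing prefix 'Factor': factor to Expr → Factor Expr2 with Expr2 → Expr op | Factor.

Expr → num id Expr1 | Factor Expr2; Factor → num num | id id op | op id Factor; Expr1 → num | op | id id; Expr2 → Expr op | Factor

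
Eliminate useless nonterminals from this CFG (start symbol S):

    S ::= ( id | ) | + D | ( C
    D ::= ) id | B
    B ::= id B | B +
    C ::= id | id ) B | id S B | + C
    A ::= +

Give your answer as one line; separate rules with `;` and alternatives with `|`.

S ::= ( id | ) | + D | ( C; D ::= ) id; C ::= id | + C

Generating nonterminals: {A, C, D, S}.
Reachable from S after that: {C, D, S}.
Removed useless symbols: {A, B} and every production mentioning them.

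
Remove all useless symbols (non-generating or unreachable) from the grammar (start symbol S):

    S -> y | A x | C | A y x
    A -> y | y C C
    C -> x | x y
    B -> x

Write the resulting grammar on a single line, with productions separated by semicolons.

S -> y | A x | C | A y x; A -> y | y C C; C -> x | x y

Generating nonterminals: {A, B, C, S}.
Reachable from S after that: {A, C, S}.
Removed useless symbols: {B} and every production mentioning them.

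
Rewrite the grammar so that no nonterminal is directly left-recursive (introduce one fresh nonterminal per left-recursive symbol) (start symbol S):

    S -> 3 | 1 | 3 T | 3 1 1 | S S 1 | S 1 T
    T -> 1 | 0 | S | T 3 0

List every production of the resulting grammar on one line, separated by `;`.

S -> 3 S' | 1 S' | 3 T S' | 3 1 1 S'; T -> 1 T' | 0 T' | S T'; S' -> S 1 S' | 1 T S' | ε; T' -> 3 0 T' | ε

Left recursion appears on S, T.
For S: α = {S 1, 1 T}, β = {3, 1, 3 T, 3 1 1}. Rewrite as S → β S' and S' → α S' | ε.
For T: α = {3 0}, β = {1, 0, S}. Rewrite as T → β T' and T' → α T' | ε.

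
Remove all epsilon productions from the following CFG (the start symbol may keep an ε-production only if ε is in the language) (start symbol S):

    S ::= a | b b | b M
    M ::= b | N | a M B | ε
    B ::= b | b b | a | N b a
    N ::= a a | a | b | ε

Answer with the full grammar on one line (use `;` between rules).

Nullable set = {M, N}.
ε ∉ L(G), so no ε-production is kept.
Add the nullable-subset variants: S → b M gives b M | b. M → a M B gives a M B | a B. B → N b a gives N b a | b a.

S ::= a | b b | b M | b; M ::= b | N | a M B | a B; B ::= b | b b | a | N b a | b a; N ::= a a | a | b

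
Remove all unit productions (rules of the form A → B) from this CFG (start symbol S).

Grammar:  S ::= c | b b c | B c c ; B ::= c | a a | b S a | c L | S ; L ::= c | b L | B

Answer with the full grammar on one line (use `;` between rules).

S ::= c | b b c | B c c; B ::= c | a a | b S a | c L | b b c | B c c; L ::= c | b L | a a | b S a | c L | b b c | B c c

Unit pairs: B ⇒* {S}; L ⇒* {B, S}.
For every A with A ⇒* B via unit rules, add B's non-unit alternatives to A; then delete every rule of the form X → Y.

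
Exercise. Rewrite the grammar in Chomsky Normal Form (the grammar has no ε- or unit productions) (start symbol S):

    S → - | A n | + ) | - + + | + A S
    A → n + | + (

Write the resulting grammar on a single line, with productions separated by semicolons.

S → - | A X1 | X2 X3 | X4 Y1 | X2 Y2; A → X1 X2 | X2 X5; X1 → n; X2 → +; X3 → ); X4 → -; X5 → (; Y1 → X2 X2; Y2 → A S

Introduce a nonterminal for each terminal appearing in a rule of length ≥ 2: X1 → n, X2 → +, X3 → ), X4 → -, X5 → (.
Binarize each right-hand side of length ≥ 3 by chaining fresh nonterminals (Y1, Y2, …): affected rules were S → X4 X2 X2; S → X2 A S.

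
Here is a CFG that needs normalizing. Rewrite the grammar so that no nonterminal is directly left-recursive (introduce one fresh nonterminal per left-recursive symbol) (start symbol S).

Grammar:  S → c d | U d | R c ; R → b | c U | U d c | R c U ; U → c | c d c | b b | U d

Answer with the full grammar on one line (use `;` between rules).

Left recursion appears on R, U.
For R: α = {c U}, β = {b, c U, U d c}. Rewrite as R → β R' and R' → α R' | ε.
For U: α = {d}, β = {c, c d c, b b}. Rewrite as U → β U' and U' → α U' | ε.

S → c d | U d | R c; R → b R' | c U R' | U d c R'; U → c U' | c d c U' | b b U'; R' → c U R' | eps; U' → d U' | eps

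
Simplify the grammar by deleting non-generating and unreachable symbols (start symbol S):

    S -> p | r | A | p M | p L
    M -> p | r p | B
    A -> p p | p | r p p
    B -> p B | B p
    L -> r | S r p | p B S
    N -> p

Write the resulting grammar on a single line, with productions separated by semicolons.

S -> p | r | A | p M | p L; M -> p | r p; A -> p p | p | r p p; L -> r | S r p

Generating nonterminals: {A, L, M, N, S}.
Reachable from S after that: {A, L, M, S}.
Removed useless symbols: {B, N} and every production mentioning them.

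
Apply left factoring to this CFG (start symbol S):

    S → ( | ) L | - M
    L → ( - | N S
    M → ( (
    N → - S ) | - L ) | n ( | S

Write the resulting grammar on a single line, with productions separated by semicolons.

N has alternatives sharing prefix '-': factor to N → - N' with N' → S ) | L ).

S → ( | ) L | - M; L → ( - | N S; M → ( (; N → n ( | S | - N'; N' → S ) | L )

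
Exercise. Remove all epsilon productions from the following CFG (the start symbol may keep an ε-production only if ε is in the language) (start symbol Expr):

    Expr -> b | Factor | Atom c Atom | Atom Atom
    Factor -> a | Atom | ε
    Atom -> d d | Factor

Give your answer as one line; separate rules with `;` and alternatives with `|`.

Expr -> b | Factor | Atom c Atom | Atom c | c Atom | c | Atom Atom | Atom | ε; Factor -> a | Atom; Atom -> d d | Factor

Nullable set = {Atom, Expr, Factor}.
ε ∈ L(G) since Expr is nullable, so keep Expr → ε.
Add the nullable-subset variants: Expr → Atom c Atom gives Atom c Atom | Atom c | c Atom | c. Expr → Atom Atom gives Atom Atom | Atom.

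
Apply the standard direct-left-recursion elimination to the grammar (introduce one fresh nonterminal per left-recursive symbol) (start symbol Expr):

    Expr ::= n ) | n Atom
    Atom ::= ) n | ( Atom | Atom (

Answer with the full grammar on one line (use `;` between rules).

Atom is directly left-recursive.
For Atom: α = {(}, β = {) n, ( Atom}. Rewrite as Atom → β Atom1 and Atom1 → α Atom1 | ε.

Expr ::= n ) | n Atom; Atom ::= ) n Atom1 | ( Atom Atom1; Atom1 ::= ( Atom1 | epsilon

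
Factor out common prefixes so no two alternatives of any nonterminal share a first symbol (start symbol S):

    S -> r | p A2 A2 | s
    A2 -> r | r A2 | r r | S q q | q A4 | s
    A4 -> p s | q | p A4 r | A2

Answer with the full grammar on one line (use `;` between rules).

A2 has alternatives sharing prefix 'r': factor to A2 → r A2' with A2' → ε | A2 | r.
A4 has alternatives sharing prefix 'p': factor to A4 → p A4' with A4' → s | A4 r.

S -> r | p A2 A2 | s; A2 -> S q q | q A4 | s | r A2'; A4 -> q | A2 | p A4'; A2' -> ε | A2 | r; A4' -> s | A4 r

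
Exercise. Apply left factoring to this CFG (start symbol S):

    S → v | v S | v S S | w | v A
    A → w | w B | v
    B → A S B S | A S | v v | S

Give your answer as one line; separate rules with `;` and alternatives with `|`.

S has alternatives sharing prefix 'v': factor to S → v S' with S' → ε | S | S S | A.
A has alternatives sharing prefix 'w': factor to A → w A' with A' → ε | B.
B has alternatives sharing prefix 'A S': factor to B → A S B' with B' → B S | ε.
S' has alternatives sharing prefix 'S': factor to S' → S S'' with S'' → ε | S.

S → w | v S'; A → v | w A'; B → v v | S | A S B'; S' → ε | A | S S''; A' → ε | B; B' → B S | ε; S'' → ε | S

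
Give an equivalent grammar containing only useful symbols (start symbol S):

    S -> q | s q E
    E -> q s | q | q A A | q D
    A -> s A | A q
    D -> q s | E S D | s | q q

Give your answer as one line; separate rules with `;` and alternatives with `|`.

S -> q | s q E; E -> q s | q | q D; D -> q s | E S D | s | q q

Generating nonterminals: {D, E, S}.
Reachable from S after that: {D, E, S}.
Removed useless symbols: {A} and every production mentioning them.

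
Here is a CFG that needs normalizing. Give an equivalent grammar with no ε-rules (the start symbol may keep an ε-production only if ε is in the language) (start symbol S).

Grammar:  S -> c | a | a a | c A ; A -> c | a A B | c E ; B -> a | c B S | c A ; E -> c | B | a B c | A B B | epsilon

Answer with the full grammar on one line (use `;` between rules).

Nullable nonterminals: {E}.
ε ∉ L(G), so no ε-production is kept.

S -> c | a | a a | c A; A -> c | a A B | c E; B -> a | c B S | c A; E -> c | B | a B c | A B B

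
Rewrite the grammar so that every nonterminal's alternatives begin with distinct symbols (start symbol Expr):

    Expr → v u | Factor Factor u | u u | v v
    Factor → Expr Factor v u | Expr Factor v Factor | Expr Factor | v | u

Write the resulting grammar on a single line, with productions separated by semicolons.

Expr → Factor Factor u | u u | v Expr1; Factor → v | u | Expr Factor Factor1; Expr1 → u | v; Factor1 → ε | v Factor11; Factor11 → u | Factor

Expr has alternatives sharing prefix 'v': factor to Expr → v Expr1 with Expr1 → u | v.
Factor has alternatives sharing prefix 'Expr Factor': factor to Factor → Expr Factor Factor1 with Factor1 → v u | v Factor | ε.
Factor1 has alternatives sharing prefix 'v': factor to Factor1 → v Factor11 with Factor11 → u | Factor.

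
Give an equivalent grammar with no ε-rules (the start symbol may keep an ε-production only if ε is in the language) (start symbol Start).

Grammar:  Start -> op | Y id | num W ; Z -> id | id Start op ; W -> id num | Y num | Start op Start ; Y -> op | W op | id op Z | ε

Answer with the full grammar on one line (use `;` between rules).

Start -> op | Y id | id | num W; Z -> id | id Start op; W -> id num | Y num | num | Start op Start; Y -> op | W op | id op Z

The nullable symbols are {Y}.
ε ∉ L(G), so no ε-production is kept.
Expand every rule over subsets of its nullable positions: Start → Y id gives Y id | id. W → Y num gives Y num | num.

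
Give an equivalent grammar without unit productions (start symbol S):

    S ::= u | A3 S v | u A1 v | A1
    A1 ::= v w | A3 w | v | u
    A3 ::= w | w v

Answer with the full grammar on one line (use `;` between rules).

Unit pairs: S ⇒* {A1}.
For every A with A ⇒* B via unit rules, add B's non-unit alternatives to A; then delete every rule of the form X → Y.

S ::= v w | A3 w | v | u | A3 S v | u A1 v; A1 ::= v w | A3 w | v | u; A3 ::= w | w v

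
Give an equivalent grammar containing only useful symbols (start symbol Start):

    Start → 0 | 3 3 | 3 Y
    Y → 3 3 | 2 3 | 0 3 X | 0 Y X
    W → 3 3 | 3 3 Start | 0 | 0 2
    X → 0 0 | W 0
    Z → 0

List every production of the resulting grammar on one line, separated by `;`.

Generating nonterminals: {Start, W, X, Y, Z}.
Reachable from Start after that: {Start, W, X, Y}.
Removed useless symbols: {Z} and every production mentioning them.

Start → 0 | 3 3 | 3 Y; Y → 3 3 | 2 3 | 0 3 X | 0 Y X; W → 3 3 | 3 3 Start | 0 | 0 2; X → 0 0 | W 0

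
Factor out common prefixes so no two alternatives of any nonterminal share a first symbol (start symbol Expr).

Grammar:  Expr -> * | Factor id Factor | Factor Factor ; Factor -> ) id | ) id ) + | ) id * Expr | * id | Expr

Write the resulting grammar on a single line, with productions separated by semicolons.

Expr has alternatives sharing prefix 'Factor': factor to Expr → Factor Expr1 with Expr1 → id Factor | Factor.
Factor has alternatives sharing prefix ') id': factor to Factor → ) id Factor1 with Factor1 → ε | ) + | * Expr.

Expr -> * | Factor Expr1; Factor -> * id | Expr | ) id Factor1; Expr1 -> id Factor | Factor; Factor1 -> ε | ) + | * Expr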